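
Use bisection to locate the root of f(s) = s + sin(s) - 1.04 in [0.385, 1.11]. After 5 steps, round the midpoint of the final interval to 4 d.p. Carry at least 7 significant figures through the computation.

f(0.385000) = -0.279441, f(1.110000) = 0.965699 (opposite signs)
step 1: m = 0.747500, f(m) = 0.387307 > 0 → root in [0.385000, 0.747500]
step 2: m = 0.566250, f(m) = 0.062721 > 0 → root in [0.385000, 0.566250]
step 3: m = 0.475625, f(m) = -0.106481 < 0 → root in [0.475625, 0.566250]
step 4: m = 0.520938, f(m) = -0.021369 < 0 → root in [0.520938, 0.566250]
step 5: m = 0.543594, f(m) = 0.020809 > 0 → root in [0.520938, 0.543594]
Midpoint of [0.520938, 0.543594] = 0.532266

0.5323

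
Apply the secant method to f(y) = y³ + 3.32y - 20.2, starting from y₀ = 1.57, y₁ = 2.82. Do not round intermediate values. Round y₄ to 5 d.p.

Secant update: y_(k+1) = y_k − f(y_k)·(y_k − y_(k-1))/(f(y_k) − f(y_(k-1))).
f(y_0) = -11.117707, f(y_1) = 11.588168
y_2 = 2.820000 - (11.588168)·(2.820000 - 1.570000)/(11.588168 - (-11.117707)) = 2.182050; f(y_2) = -2.566105
y_3 = 2.182050 - (-2.566105)·(2.182050 - 2.820000)/(-2.566105 - (11.588168)) = 2.297708; f(y_3) = -0.440956
y_4 = 2.297708 - (-0.440956)·(2.297708 - 2.182050)/(-0.440956 - (-2.566105)) = 2.321706; f(y_4) = 0.022795

2.32171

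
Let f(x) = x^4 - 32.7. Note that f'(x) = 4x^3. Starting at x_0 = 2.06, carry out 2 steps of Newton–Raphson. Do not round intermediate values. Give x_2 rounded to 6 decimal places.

x_0 = 2.060000: f = -14.691859, f' = 34.967264 → x_1 = 2.060000 - (-14.691859)/(34.967264) = 2.480160
x_1 = 2.480160: f = 5.137206, f' = 61.023806 → x_2 = 2.480160 - (5.137206)/(61.023806) = 2.395977

2.395977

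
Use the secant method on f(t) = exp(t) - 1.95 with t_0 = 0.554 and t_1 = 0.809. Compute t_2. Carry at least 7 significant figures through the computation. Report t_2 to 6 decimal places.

0.659842

Secant update: t_(k+1) = t_k − f(t_k)·(t_k − t_(k-1))/(f(t_k) − f(t_(k-1))).
f(t_0) = -0.209800, f(t_1) = 0.295661
t_2 = 0.809000 - (0.295661)·(0.809000 - 0.554000)/(0.295661 - (-0.209800)) = 0.659842; f(t_2) = -0.015513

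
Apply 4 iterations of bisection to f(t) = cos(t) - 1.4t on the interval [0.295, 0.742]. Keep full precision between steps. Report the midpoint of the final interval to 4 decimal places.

0.5883

f(0.295000) = 0.543802, f(0.742000) = -0.301681 (opposite signs)
step 1: m = 0.518500, f(m) = 0.142664 > 0 → root in [0.518500, 0.742000]
step 2: m = 0.630250, f(m) = -0.074470 < 0 → root in [0.518500, 0.630250]
step 3: m = 0.574375, f(m) = 0.035407 > 0 → root in [0.574375, 0.630250]
step 4: m = 0.602313, f(m) = -0.019210 < 0 → root in [0.574375, 0.602313]
Midpoint of [0.574375, 0.602313] = 0.588344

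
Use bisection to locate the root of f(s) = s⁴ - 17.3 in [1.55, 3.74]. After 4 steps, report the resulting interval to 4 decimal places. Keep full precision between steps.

f(1.550000) = -11.527994, f(3.740000) = 178.352954 (opposite signs)
step 1: m = 2.645000, f(m) = 31.644366 > 0 → root in [1.550000, 2.645000]
step 2: m = 2.097500, f(m) = 2.055655 > 0 → root in [1.550000, 2.097500]
step 3: m = 1.823750, f(m) = -6.237298 < 0 → root in [1.823750, 2.097500]
step 4: m = 1.960625, f(m) = -2.523277 < 0 → root in [1.960625, 2.097500]

[1.9606, 2.0975]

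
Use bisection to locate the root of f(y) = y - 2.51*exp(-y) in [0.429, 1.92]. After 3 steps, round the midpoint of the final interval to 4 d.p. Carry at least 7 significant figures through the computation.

f(0.429000) = -1.205411, f(1.920000) = 1.552017 (opposite signs)
step 1: m = 1.174500, f(m) = 0.398977 > 0 → root in [0.429000, 1.174500]
step 2: m = 0.801750, f(m) = -0.324094 < 0 → root in [0.801750, 1.174500]
step 3: m = 0.988125, f(m) = 0.053717 > 0 → root in [0.801750, 0.988125]
Midpoint of [0.801750, 0.988125] = 0.894937

0.8949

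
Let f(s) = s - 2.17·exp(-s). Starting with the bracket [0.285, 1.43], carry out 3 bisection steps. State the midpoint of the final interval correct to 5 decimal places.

0.92906

f(0.285000) = -1.346871, f(1.430000) = 0.910700 (opposite signs)
step 1: m = 0.857500, f(m) = -0.063060 < 0 → root in [0.857500, 1.430000]
step 2: m = 1.143750, f(m) = 0.452340 > 0 → root in [0.857500, 1.143750]
step 3: m = 1.000625, f(m) = 0.202825 > 0 → root in [0.857500, 1.000625]
Midpoint of [0.857500, 1.000625] = 0.929062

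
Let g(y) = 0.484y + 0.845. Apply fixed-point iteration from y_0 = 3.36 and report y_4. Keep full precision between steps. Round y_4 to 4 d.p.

1.7321

y_1 = g(3.360000) = 2.471240
y_2 = g(2.471240) = 2.041080
y_3 = g(2.041080) = 1.832883
y_4 = g(1.832883) = 1.732115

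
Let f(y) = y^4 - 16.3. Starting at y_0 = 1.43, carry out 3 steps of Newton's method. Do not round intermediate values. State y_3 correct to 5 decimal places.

f'(y) = 4y^3
y_0 = 1.430000: f = -12.118384, f' = 11.696828 → y_1 = 1.430000 - (-12.118384)/(11.696828) = 2.466040
y_1 = 2.466040: f = 20.682870, f' = 59.987456 → y_2 = 2.466040 - (20.682870)/(59.987456) = 2.121254
y_2 = 2.121254: f = 3.947452, f' = 38.180163 → y_3 = 2.121254 - (3.947452)/(38.180163) = 2.017863

2.01786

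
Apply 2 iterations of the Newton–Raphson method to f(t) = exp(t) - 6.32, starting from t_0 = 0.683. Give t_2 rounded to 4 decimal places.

2.2317

f'(t) = exp(t)
t_0 = 0.683000: f = -4.340192, f' = 1.979808 → t_1 = 0.683000 - (-4.340192)/(1.979808) = 2.875228
t_1 = 2.875228: f = 11.409472, f' = 17.729472 → t_2 = 2.875228 - (11.409472)/(17.729472) = 2.231697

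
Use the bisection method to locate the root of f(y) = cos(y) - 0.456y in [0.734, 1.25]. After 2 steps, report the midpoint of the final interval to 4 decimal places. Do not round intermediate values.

f(0.734000) = 0.407797, f(1.250000) = -0.254678 (opposite signs)
step 1: m = 0.992000, f(m) = 0.094665 > 0 → root in [0.992000, 1.250000]
step 2: m = 1.121000, f(m) = -0.076394 < 0 → root in [0.992000, 1.121000]
Midpoint of [0.992000, 1.121000] = 1.056500

1.0565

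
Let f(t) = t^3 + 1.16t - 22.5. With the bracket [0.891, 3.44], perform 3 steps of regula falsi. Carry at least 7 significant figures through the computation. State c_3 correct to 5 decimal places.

2.65355

False-position update: c = (a·f(b) − b·f(a))/(f(b) − f(a)); replace the endpoint whose sign matches f(c).
f(0.891000) = -20.759092, f(3.440000) = 22.197984
step 1: c = 2.122809, f(c) = -10.471485 < 0 → new bracket [2.122809, 3.440000]
step 2: c = 2.545006, f(c) = -3.063648 < 0 → new bracket [2.545006, 3.440000]
step 3: c = 2.653548, f(c) = -0.737413 < 0 → new bracket [2.653548, 3.440000]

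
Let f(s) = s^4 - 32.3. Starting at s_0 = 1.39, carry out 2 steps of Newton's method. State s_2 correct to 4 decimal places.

Newton update: s ← s − f(s)/f'(s).
f'(s) = 4s^3
s_0 = 1.390000: f = -28.566990, f' = 10.742476 → s_1 = 1.390000 - (-28.566990)/(10.742476) = 4.049256
s_1 = 4.049256: f = 236.544262, f' = 265.574009 → s_2 = 4.049256 - (236.544262)/(265.574009) = 3.158565

3.1586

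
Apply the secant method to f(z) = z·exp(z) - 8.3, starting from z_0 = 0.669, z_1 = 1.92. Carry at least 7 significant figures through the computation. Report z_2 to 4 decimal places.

f(z_0) = -6.993922, f(z_1) = 4.796240
z_2 = 1.920000 - (4.796240)·(1.920000 - 0.669000)/(4.796240 - (-6.993922)) = 1.411093; f(z_2) = -2.513906

1.4111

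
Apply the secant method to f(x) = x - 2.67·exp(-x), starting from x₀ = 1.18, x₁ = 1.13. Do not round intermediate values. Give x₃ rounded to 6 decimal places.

f(x_0) = 0.359566, f(x_1) = 0.267501
x_2 = 1.130000 - (0.267501)·(1.130000 - 1.180000)/(0.267501 - (0.359566)) = 0.984721; f(x_2) = -0.012640
x_3 = 0.984721 - (-0.012640)·(0.984721 - 1.130000)/(-0.012640 - (0.267501)) = 0.991276; f(x_3) = 0.000431

0.991276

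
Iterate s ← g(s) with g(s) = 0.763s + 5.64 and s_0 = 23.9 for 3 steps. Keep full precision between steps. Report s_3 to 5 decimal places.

s_1 = g(23.900000) = 23.875700
s_2 = g(23.875700) = 23.857159
s_3 = g(23.857159) = 23.843012

23.84301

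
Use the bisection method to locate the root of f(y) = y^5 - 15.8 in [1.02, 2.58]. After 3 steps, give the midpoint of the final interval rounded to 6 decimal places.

1.702500

f(1.020000) = -14.695919, f(2.580000) = 98.513765 (opposite signs)
step 1: m = 1.800000, f(m) = 3.095680 > 0 → root in [1.020000, 1.800000]
step 2: m = 1.410000, f(m) = -10.226916 < 0 → root in [1.410000, 1.800000]
step 3: m = 1.605000, f(m) = -5.149373 < 0 → root in [1.605000, 1.800000]
Midpoint of [1.605000, 1.800000] = 1.702500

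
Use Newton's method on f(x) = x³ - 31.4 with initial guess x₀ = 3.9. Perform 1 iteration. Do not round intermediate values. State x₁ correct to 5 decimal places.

3.28814

f'(x) = 3x²
x_0 = 3.900000: f = 27.919000, f' = 45.630000 → x_1 = 3.900000 - (27.919000)/(45.630000) = 3.288144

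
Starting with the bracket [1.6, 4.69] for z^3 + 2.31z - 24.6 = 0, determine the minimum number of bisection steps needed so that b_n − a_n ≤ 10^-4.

15

Initial width b − a = 4.69 − 1.6 = 3.090000.
After n steps the width is (b−a)/2^n; need (b−a)/2^n ≤ 10^-4.
So n ≥ log₂(3.090000/10^-4) = log₂(30900.0000) ≈ 14.9153.
Hence n = 15.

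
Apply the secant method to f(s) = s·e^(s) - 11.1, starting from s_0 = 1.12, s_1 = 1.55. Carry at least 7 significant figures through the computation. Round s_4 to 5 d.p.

1.80931

f(s_0) = -7.667363, f(s_1) = -3.797221
s_2 = 1.550000 - (-3.797221)·(1.550000 - 1.120000)/(-3.797221 - (-7.667363)) = 1.971898; f(s_2) = 3.066705
s_3 = 1.971898 - (3.066705)·(1.971898 - 1.550000)/(3.066705 - (-3.797221)) = 1.783400; f(s_3) = -0.488678
s_4 = 1.783400 - (-0.488678)·(1.783400 - 1.971898)/(-0.488678 - (3.066705)) = 1.809308; f(s_4) = -0.051958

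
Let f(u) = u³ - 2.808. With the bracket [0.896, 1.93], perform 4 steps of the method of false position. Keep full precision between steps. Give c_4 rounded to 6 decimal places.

f(0.896000) = -2.088677, f(1.930000) = 4.381057
step 1: c = 1.229815, f(c) = -0.947974 < 0 → new bracket [1.229815, 1.930000]
step 2: c = 1.354370, f(c) = -0.323656 < 0 → new bracket [1.354370, 1.930000]
step 3: c = 1.393970, f(c) = -0.099306 < 0 → new bracket [1.393970, 1.930000]
step 4: c = 1.405851, f(c) = -0.029455 < 0 → new bracket [1.405851, 1.930000]

1.405851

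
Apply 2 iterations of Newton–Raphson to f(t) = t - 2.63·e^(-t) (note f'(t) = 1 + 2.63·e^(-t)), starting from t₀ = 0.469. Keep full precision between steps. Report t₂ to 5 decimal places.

0.98234

Newton update: t ← t − f(t)/f'(t).
t_0 = 0.469000: f = -1.176401, f' = 2.645401 → t_1 = 0.469000 - (-1.176401)/(2.645401) = 0.913697
t_1 = 0.913697: f = -0.141036, f' = 2.054733 → t_2 = 0.913697 - (-0.141036)/(2.054733) = 0.982336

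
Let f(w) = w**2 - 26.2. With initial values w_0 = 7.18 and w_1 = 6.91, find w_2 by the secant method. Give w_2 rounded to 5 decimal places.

5.38068

Secant update: w_(k+1) = w_k − f(w_k)·(w_k − w_(k-1))/(f(w_k) − f(w_(k-1))).
f(w_0) = 25.352400, f(w_1) = 21.548100
w_2 = 6.910000 - (21.548100)·(6.910000 - 7.180000)/(21.548100 - (25.352400)) = 5.380681; f(w_2) = 2.751732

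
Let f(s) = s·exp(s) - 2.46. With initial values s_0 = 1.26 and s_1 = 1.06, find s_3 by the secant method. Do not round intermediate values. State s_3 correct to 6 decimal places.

0.952499

Secant update: s_(k+1) = s_k − f(s_k)·(s_k − s_(k-1))/(f(s_k) − f(s_(k-1))).
f(s_0) = 1.982031, f(s_1) = 0.599553
s_2 = 1.060000 - (0.599553)·(1.060000 - 1.260000)/(0.599553 - (1.982031)) = 0.973264; f(s_2) = 0.115810
s_3 = 0.973264 - (0.115810)·(0.973264 - 1.060000)/(0.115810 - (0.599553)) = 0.952499; f(s_3) = 0.009049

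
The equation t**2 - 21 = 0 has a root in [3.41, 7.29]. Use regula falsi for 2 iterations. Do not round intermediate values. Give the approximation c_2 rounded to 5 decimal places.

4.51318

False-position update: c = (a·f(b) − b·f(a))/(f(b) − f(a)); replace the endpoint whose sign matches f(c).
f(3.410000) = -9.371900, f(7.290000) = 32.144100
step 1: c = 4.285879, f(c) = -2.631245 < 0 → new bracket [4.285879, 7.290000]
step 2: c = 4.513183, f(c) = -0.631182 < 0 → new bracket [4.513183, 7.290000]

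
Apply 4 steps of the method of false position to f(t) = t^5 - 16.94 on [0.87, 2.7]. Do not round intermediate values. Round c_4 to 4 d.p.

f(0.870000) = -16.441579, f(2.700000) = 126.549070
step 1: c = 1.080420, f(c) = -15.467813 < 0 → new bracket [1.080420, 2.700000]
step 2: c = 1.256817, f(c) = -13.804114 < 0 → new bracket [1.256817, 2.700000]
step 3: c = 1.398758, f(c) = -11.585575 < 0 → new bracket [1.398758, 2.700000]
step 4: c = 1.507895, f(c) = -9.144287 < 0 → new bracket [1.507895, 2.700000]

1.5079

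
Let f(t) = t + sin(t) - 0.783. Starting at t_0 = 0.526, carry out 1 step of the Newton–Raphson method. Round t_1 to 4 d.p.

f'(t) = 1 + cos(t)
t_0 = 0.526000: f = 0.245078, f' = 1.864822 → t_1 = 0.526000 - (0.245078)/(1.864822) = 0.394578

0.3946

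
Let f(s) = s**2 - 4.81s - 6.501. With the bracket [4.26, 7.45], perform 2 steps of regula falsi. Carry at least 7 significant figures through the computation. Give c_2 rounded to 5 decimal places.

f(4.260000) = -8.844000, f(7.450000) = 13.167000
step 1: c = 5.541739, f(c) = -2.445893 < 0 → new bracket [5.541739, 7.450000]
step 2: c = 5.840684, f(c) = -0.481097 < 0 → new bracket [5.840684, 7.450000]

5.84068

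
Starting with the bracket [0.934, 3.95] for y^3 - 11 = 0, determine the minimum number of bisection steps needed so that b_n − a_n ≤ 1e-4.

Initial width b − a = 3.95 − 0.934 = 3.016000.
After n steps the width is (b−a)/2^n; need (b−a)/2^n ≤ 1e-4.
So n ≥ log₂(3.016000/1e-4) = log₂(30160.0000) ≈ 14.8803.
Hence n = 15.

15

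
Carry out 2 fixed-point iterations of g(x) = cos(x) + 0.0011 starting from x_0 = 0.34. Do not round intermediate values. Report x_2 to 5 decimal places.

x_1 = g(0.340000) = 0.943855
x_2 = g(0.943855) = 0.587771

0.58777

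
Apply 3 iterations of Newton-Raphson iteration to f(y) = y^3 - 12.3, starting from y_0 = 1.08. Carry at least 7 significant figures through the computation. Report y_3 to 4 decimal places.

2.4748

Newton update: y ← y − f(y)/f'(y).
f'(y) = 3y^2
y_0 = 1.080000: f = -11.040288, f' = 3.499200 → y_1 = 1.080000 - (-11.040288)/(3.499200) = 4.235089
y_1 = 4.235089: f = 63.660475, f' = 53.807941 → y_2 = 4.235089 - (63.660475)/(53.807941) = 3.051984
y_2 = 3.051984: f = 16.128018, f' = 27.943811 → y_3 = 3.051984 - (16.128018)/(27.943811) = 2.474825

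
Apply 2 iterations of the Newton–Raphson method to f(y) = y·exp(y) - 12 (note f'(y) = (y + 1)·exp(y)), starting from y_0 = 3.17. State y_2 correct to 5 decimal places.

2.08447

y_0 = 3.170000: f = 63.469725, f' = 99.277210 → y_1 = 3.170000 - (63.469725)/(99.277210) = 2.530682
y_1 = 2.530682: f = 19.790598, f' = 44.352666 → y_2 = 2.530682 - (19.790598)/(44.352666) = 2.084472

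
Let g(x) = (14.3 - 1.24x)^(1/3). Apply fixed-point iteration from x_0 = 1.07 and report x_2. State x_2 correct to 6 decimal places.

x_1 = g(1.070000) = 2.349718
x_2 = g(2.349718) = 2.249718

2.249718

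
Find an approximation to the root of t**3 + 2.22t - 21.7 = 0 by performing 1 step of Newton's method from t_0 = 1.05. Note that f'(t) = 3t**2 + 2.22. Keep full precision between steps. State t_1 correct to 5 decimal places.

4.34469

t_0 = 1.050000: f = -18.211375, f' = 5.527500 → t_1 = 1.050000 - (-18.211375)/(5.527500) = 4.344686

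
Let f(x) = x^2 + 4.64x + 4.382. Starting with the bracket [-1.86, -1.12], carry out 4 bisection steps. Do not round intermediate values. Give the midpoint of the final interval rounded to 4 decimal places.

f(-1.860000) = -0.788800, f(-1.120000) = 0.439600 (opposite signs)
step 1: m = -1.490000, f(m) = -0.311500 < 0 → root in [-1.490000, -1.120000]
step 2: m = -1.305000, f(m) = 0.029825 > 0 → root in [-1.490000, -1.305000]
step 3: m = -1.397500, f(m) = -0.149394 < 0 → root in [-1.397500, -1.305000]
step 4: m = -1.351250, f(m) = -0.061923 < 0 → root in [-1.351250, -1.305000]
Midpoint of [-1.351250, -1.305000] = -1.328125

-1.3281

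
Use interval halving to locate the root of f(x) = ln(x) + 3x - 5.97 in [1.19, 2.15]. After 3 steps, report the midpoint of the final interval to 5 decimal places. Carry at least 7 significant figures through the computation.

f(1.190000) = -2.226047, f(2.150000) = 1.245468 (opposite signs)
step 1: m = 1.670000, f(m) = -0.447176 < 0 → root in [1.670000, 2.150000]
step 2: m = 1.910000, f(m) = 0.407103 > 0 → root in [1.670000, 1.910000]
step 3: m = 1.790000, f(m) = -0.017784 < 0 → root in [1.790000, 1.910000]
Midpoint of [1.790000, 1.910000] = 1.850000

1.85000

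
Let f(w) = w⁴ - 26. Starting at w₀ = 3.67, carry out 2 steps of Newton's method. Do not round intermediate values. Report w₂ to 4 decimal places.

f'(w) = 4w³
w_0 = 3.670000: f = 155.411267, f' = 197.723452 → w_1 = 3.670000 - (155.411267)/(197.723452) = 2.883997
w_1 = 2.883997: f = 43.179767, f' = 95.949852 → w_2 = 2.883997 - (43.179767)/(95.949852) = 2.433972

2.4340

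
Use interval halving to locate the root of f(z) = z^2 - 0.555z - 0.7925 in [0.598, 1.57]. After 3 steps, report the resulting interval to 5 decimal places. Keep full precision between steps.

[1.20550, 1.32700]

f(0.598000) = -0.766786, f(1.570000) = 0.801050 (opposite signs)
step 1: m = 1.084000, f(m) = -0.219064 < 0 → root in [1.084000, 1.570000]
step 2: m = 1.327000, f(m) = 0.231944 > 0 → root in [1.084000, 1.327000]
step 3: m = 1.205500, f(m) = -0.008322 < 0 → root in [1.205500, 1.327000]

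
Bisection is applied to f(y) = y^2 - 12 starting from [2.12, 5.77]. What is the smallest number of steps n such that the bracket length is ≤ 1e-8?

Initial width b − a = 5.77 − 2.12 = 3.650000.
After n steps the width is (b−a)/2^n; need (b−a)/2^n ≤ 1e-8.
So n ≥ log₂(3.650000/1e-8) = log₂(365000000.0000) ≈ 28.4433.
Hence n = 29.

29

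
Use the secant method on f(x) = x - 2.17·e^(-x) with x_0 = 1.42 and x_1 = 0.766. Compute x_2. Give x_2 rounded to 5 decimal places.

f(x_0) = 0.895481, f(x_1) = -0.242765
x_2 = 0.766000 - (-0.242765)·(0.766000 - 1.420000)/(-0.242765 - (0.895481)) = 0.905485; f(x_2) = 0.028055

0.90549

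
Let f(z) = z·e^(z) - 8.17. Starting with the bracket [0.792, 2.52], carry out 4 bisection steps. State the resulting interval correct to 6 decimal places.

f(0.792000) = -6.421416, f(2.520000) = 23.150064 (opposite signs)
step 1: m = 1.656000, f(m) = 0.504651 > 0 → root in [0.792000, 1.656000]
step 2: m = 1.224000, f(m) = -4.007465 < 0 → root in [1.224000, 1.656000]
step 3: m = 1.440000, f(m) = -2.092198 < 0 → root in [1.440000, 1.656000]
step 4: m = 1.548000, f(m) = -0.891216 < 0 → root in [1.548000, 1.656000]

[1.548000, 1.656000]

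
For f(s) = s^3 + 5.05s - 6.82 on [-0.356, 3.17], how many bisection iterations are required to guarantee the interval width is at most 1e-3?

Initial width b − a = 3.17 − -0.356 = 3.526000.
After n steps the width is (b−a)/2^n; need (b−a)/2^n ≤ 1e-3.
So n ≥ log₂(3.526000/1e-3) = log₂(3526.0000) ≈ 11.7838.
Hence n = 12.

12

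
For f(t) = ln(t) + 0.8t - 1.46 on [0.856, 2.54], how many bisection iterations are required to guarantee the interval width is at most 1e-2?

8

Initial width b − a = 2.54 − 0.856 = 1.684000.
After n steps the width is (b−a)/2^n; need (b−a)/2^n ≤ 1e-2.
So n ≥ log₂(1.684000/1e-2) = log₂(168.4000) ≈ 7.3957.
Hence n = 8.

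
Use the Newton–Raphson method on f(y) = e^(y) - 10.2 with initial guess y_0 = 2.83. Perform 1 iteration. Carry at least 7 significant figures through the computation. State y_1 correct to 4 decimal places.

2.4319

Newton update: y ← y − f(y)/f'(y).
f'(y) = e^(y)
y_0 = 2.830000: f = 6.745461, f' = 16.945461 → y_1 = 2.830000 - (6.745461)/(16.945461) = 2.431931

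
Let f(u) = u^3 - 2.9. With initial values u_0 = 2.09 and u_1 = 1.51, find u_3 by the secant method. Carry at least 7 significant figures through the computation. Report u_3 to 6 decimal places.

1.427641

Secant update: u_(k+1) = u_k − f(u_k)·(u_k − u_(k-1))/(f(u_k) − f(u_(k-1))).
f(u_0) = 6.229329, f(u_1) = 0.542951
u_2 = 1.510000 - (0.542951)·(1.510000 - 2.090000)/(0.542951 - (6.229329)) = 1.454620; f(u_2) = 0.177859
u_3 = 1.454620 - (0.177859)·(1.454620 - 1.510000)/(0.177859 - (0.542951)) = 1.427641; f(u_3) = 0.009759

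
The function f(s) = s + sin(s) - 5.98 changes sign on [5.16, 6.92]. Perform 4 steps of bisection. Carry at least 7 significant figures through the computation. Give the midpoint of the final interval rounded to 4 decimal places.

f(5.160000) = -1.721484, f(6.920000) = 1.534637 (opposite signs)
step 1: m = 6.040000, f(m) = -0.180795 < 0 → root in [6.040000, 6.920000]
step 2: m = 6.480000, f(m) = 0.695547 > 0 → root in [6.040000, 6.480000]
step 3: m = 6.260000, f(m) = 0.256817 > 0 → root in [6.040000, 6.260000]
step 4: m = 6.150000, f(m) = 0.037208 > 0 → root in [6.040000, 6.150000]
Midpoint of [6.040000, 6.150000] = 6.095000

6.0950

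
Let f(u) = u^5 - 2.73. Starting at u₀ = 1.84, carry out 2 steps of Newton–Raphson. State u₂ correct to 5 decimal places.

1.31809

f'(u) = 5u⁴
u_0 = 1.840000: f = 18.360609, f' = 57.311437 → u_1 = 1.840000 - (18.360609)/(57.311437) = 1.519634
u_1 = 1.519634: f = 5.373930, f' = 26.664077 → u_2 = 1.519634 - (5.373930)/(26.664077) = 1.318093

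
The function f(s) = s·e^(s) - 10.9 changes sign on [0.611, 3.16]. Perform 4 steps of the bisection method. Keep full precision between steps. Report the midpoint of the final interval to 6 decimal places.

1.805844

f(0.611000) = -9.774371, f(3.160000) = 63.583083 (opposite signs)
step 1: m = 1.885500, f(m) = 1.524782 > 0 → root in [0.611000, 1.885500]
step 2: m = 1.248250, f(m) = -6.550797 < 0 → root in [1.248250, 1.885500]
step 3: m = 1.566875, f(m) = -3.392082 < 0 → root in [1.566875, 1.885500]
step 4: m = 1.726187, f(m) = -1.200225 < 0 → root in [1.726187, 1.885500]
Midpoint of [1.726187, 1.885500] = 1.805844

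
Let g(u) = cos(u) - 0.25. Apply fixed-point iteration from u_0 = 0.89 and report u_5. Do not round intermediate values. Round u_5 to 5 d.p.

0.56754

u_1 = g(0.890000) = 0.379412
u_2 = g(0.379412) = 0.678883
u_3 = g(0.678883) = 0.528275
u_4 = g(0.528275) = 0.613678
u_5 = g(0.613678) = 0.567536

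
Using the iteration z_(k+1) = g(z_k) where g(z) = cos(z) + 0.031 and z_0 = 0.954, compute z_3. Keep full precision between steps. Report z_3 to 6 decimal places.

0.690249

z_1 = g(0.954000) = 0.609425
z_2 = g(0.609425) = 0.850977
z_3 = g(0.850977) = 0.690249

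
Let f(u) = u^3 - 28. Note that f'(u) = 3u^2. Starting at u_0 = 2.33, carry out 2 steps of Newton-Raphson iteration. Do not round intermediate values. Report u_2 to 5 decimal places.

3.05319

u_0 = 2.330000: f = -15.350663, f' = 16.286700 → u_1 = 2.330000 - (-15.350663)/(16.286700) = 3.272528
u_1 = 3.272528: f = 7.046925, f' = 32.128309 → u_2 = 3.272528 - (7.046925)/(32.128309) = 3.053191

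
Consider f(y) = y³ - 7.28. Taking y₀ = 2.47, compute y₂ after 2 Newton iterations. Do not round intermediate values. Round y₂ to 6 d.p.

1.943537

f'(y) = 3y²
y_0 = 2.470000: f = 7.789223, f' = 18.302700 → y_1 = 2.470000 - (7.789223)/(18.302700) = 2.044422
y_1 = 2.044422: f = 1.264994, f' = 12.538986 → y_2 = 2.044422 - (1.264994)/(12.538986) = 1.943537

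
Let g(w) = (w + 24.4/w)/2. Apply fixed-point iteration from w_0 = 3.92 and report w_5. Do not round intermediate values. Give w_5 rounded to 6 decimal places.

4.939636

w_1 = g(3.920000) = 5.072245
w_2 = g(5.072245) = 4.941369
w_3 = g(4.941369) = 4.939636
w_4 = g(4.939636) = 4.939636
w_5 = g(4.939636) = 4.939636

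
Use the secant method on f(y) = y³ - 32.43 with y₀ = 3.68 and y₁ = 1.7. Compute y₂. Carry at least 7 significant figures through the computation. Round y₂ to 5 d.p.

f(y_0) = 17.406032, f(y_1) = -27.517000
y_2 = 1.700000 - (-27.517000)·(1.700000 - 3.680000)/(-27.517000 - (17.406032)) = 2.912822; f(y_2) = -7.716058

2.91282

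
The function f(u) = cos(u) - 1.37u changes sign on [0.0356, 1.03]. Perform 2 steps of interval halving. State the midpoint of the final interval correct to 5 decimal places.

0.65710

f(0.035600) = 0.950594, f(1.030000) = -0.896281 (opposite signs)
step 1: m = 0.532800, f(m) = 0.131452 > 0 → root in [0.532800, 1.030000]
step 2: m = 0.781400, f(m) = -0.360590 < 0 → root in [0.532800, 0.781400]
Midpoint of [0.532800, 0.781400] = 0.657100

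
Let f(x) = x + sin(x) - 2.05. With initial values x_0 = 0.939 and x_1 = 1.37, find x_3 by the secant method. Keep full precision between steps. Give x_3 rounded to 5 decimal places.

f(x_0) = -0.304032, f(x_1) = 0.299908
x_2 = 1.370000 - (0.299908)·(1.370000 - 0.939000)/(0.299908 - (-0.304032)) = 1.155972; f(x_2) = 0.021159
x_3 = 1.155972 - (0.021159)·(1.155972 - 1.370000)/(0.021159 - (0.299908)) = 1.139726; f(x_3) = -0.001755

1.13973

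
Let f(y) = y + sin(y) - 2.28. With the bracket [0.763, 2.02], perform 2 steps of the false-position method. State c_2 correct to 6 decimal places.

1.340814

False-position update: c = (a·f(b) − b·f(a))/(f(b) − f(a)); replace the endpoint whose sign matches f(c).
f(0.763000) = -0.825907, f(2.020000) = 0.640793
step 1: c = 1.470824, f(c) = 0.185831 > 0 → new bracket [0.763000, 1.470824]
step 2: c = 1.340814, f(c) = 0.034485 > 0 → new bracket [0.763000, 1.340814]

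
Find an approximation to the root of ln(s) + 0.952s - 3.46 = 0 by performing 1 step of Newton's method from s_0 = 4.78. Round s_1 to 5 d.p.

f'(s) = 1/s + 0.952
s_0 = 4.780000: f = 2.655001, f' = 1.161205 → s_1 = 4.780000 - (2.655001)/(1.161205) = 2.493582

2.49358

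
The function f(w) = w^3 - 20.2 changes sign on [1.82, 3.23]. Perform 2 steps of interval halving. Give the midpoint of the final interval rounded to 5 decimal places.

2.70125

f(1.820000) = -14.171432, f(3.230000) = 13.498267 (opposite signs)
step 1: m = 2.525000, f(m) = -4.101547 < 0 → root in [2.525000, 3.230000]
step 2: m = 2.877500, f(m) = 3.625718 > 0 → root in [2.525000, 2.877500]
Midpoint of [2.525000, 2.877500] = 2.701250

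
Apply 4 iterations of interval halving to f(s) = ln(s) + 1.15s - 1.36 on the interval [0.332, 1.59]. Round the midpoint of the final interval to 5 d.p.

1.07894

f(0.332000) = -2.080820, f(1.590000) = 0.932234 (opposite signs)
step 1: m = 0.961000, f(m) = -0.294631 < 0 → root in [0.961000, 1.590000]
step 2: m = 1.275500, f(m) = 0.350163 > 0 → root in [0.961000, 1.275500]
step 3: m = 1.118250, f(m) = 0.037752 > 0 → root in [0.961000, 1.118250]
step 4: m = 1.039625, f(m) = -0.125571 < 0 → root in [1.039625, 1.118250]
Midpoint of [1.039625, 1.118250] = 1.078938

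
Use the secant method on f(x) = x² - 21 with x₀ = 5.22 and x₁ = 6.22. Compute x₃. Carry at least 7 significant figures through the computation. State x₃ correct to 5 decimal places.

4.59629

f(x_0) = 6.248400, f(x_1) = 17.688400
x_2 = 6.220000 - (17.688400)·(6.220000 - 5.220000)/(17.688400 - (6.248400)) = 4.673811; f(x_2) = 0.844511
x_3 = 4.673811 - (0.844511)·(4.673811 - 6.220000)/(0.844511 - (17.688400)) = 4.596289; f(x_3) = 0.125873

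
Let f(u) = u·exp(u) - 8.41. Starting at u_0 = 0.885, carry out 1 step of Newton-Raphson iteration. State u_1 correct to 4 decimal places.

f'(u) = (u + 1)·exp(u)
u_0 = 0.885000: f = -6.265659, f' = 4.567326 → u_1 = 0.885000 - (-6.265659)/(4.567326) = 2.256844

2.2568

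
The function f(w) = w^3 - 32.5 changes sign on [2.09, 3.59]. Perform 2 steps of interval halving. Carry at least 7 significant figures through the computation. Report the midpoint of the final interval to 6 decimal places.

f(2.090000) = -23.370671, f(3.590000) = 13.768279 (opposite signs)
step 1: m = 2.840000, f(m) = -9.593696 < 0 → root in [2.840000, 3.590000]
step 2: m = 3.215000, f(m) = 0.730963 > 0 → root in [2.840000, 3.215000]
Midpoint of [2.840000, 3.215000] = 3.027500

3.027500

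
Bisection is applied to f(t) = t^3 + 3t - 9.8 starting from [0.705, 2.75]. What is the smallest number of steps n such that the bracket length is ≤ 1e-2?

8

Initial width b − a = 2.75 − 0.705 = 2.045000.
After n steps the width is (b−a)/2^n; need (b−a)/2^n ≤ 1e-2.
So n ≥ log₂(2.045000/1e-2) = log₂(204.5000) ≈ 7.6760.
Hence n = 8.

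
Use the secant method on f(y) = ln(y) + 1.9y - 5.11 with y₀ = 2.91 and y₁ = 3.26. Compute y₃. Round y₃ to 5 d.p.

2.26091

Secant update: y_(k+1) = y_k − f(y_k)·(y_k − y_(k-1))/(f(y_k) − f(y_(k-1))).
f(y_0) = 1.487153, f(y_1) = 2.265727
y_2 = 3.260000 - (2.265727)·(3.260000 - 2.910000)/(2.265727 - (1.487153)) = 2.241466; f(y_2) = -0.044085
y_3 = 2.241466 - (-0.044085)·(2.241466 - 3.260000)/(-0.044085 - (2.265727)) = 2.260905; f(y_3) = 0.001486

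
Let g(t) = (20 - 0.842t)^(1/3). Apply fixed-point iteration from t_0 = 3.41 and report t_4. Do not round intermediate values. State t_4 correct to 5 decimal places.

2.61107

t_1 = g(3.410000) = 2.577758
t_2 = g(2.577758) = 2.612442
t_3 = g(2.612442) = 2.611015
t_4 = g(2.611015) = 2.611073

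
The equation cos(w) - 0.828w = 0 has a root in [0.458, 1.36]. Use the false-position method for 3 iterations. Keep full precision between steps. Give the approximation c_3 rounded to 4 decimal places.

0.8218

f(0.458000) = 0.517715, f(1.360000) = -0.916841
step 1: c = 0.783521, f(c) = 0.059677 > 0 → new bracket [0.783521, 1.360000]
step 2: c = 0.818751, f(c) = 0.005208 > 0 → new bracket [0.818751, 1.360000]
step 3: c = 0.821808, f(c) = 0.000441 > 0 → new bracket [0.821808, 1.360000]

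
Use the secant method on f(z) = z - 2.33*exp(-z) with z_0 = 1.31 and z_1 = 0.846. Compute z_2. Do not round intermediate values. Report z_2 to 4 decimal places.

Secant update: z_(k+1) = z_k − f(z_k)·(z_k − z_(k-1))/(f(z_k) − f(z_(k-1))).
f(z_0) = 0.681319, f(z_1) = -0.153868
z_2 = 0.846000 - (-0.153868)·(0.846000 - 1.310000)/(-0.153868 - (0.681319)) = 0.931484; f(z_2) = 0.013536

0.9315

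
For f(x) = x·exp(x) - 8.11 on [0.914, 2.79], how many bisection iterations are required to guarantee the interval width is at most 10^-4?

Initial width b − a = 2.79 − 0.914 = 1.876000.
After n steps the width is (b−a)/2^n; need (b−a)/2^n ≤ 10^-4.
So n ≥ log₂(1.876000/10^-4) = log₂(18760.0000) ≈ 14.1954.
Hence n = 15.

15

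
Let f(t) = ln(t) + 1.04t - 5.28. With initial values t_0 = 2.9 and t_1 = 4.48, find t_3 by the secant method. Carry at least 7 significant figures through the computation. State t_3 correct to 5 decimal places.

3.79434

Secant update: t_(k+1) = t_k − f(t_k)·(t_k − t_(k-1))/(f(t_k) − f(t_(k-1))).
f(t_0) = -1.199289, f(t_1) = 0.878823
t_2 = 4.480000 - (0.878823)·(4.480000 - 2.900000)/(0.878823 - (-1.199289)) = 3.811826; f(t_2) = 0.022408
t_3 = 3.811826 - (0.022408)·(3.811826 - 4.480000)/(0.022408 - (0.878823)) = 3.794344; f(t_3) = -0.000371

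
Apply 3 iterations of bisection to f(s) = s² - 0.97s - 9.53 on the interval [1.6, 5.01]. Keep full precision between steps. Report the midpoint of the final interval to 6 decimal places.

f(1.600000) = -8.522000, f(5.010000) = 10.710400 (opposite signs)
step 1: m = 3.305000, f(m) = -1.812825 < 0 → root in [3.305000, 5.010000]
step 2: m = 4.157500, f(m) = 3.722031 > 0 → root in [3.305000, 4.157500]
step 3: m = 3.731250, f(m) = 0.772914 > 0 → root in [3.305000, 3.731250]
Midpoint of [3.305000, 3.731250] = 3.518125

3.518125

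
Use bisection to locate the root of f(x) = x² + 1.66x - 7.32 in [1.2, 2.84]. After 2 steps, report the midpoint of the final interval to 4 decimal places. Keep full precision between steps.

f(1.200000) = -3.888000, f(2.840000) = 5.460000 (opposite signs)
step 1: m = 2.020000, f(m) = 0.113600 > 0 → root in [1.200000, 2.020000]
step 2: m = 1.610000, f(m) = -2.055300 < 0 → root in [1.610000, 2.020000]
Midpoint of [1.610000, 2.020000] = 1.815000

1.8150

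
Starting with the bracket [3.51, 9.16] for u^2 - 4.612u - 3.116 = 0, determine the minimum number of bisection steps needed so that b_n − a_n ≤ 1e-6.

23

Initial width b − a = 9.16 − 3.51 = 5.650000.
After n steps the width is (b−a)/2^n; need (b−a)/2^n ≤ 1e-6.
So n ≥ log₂(5.650000/1e-6) = log₂(5650000.0000) ≈ 22.4298.
Hence n = 23.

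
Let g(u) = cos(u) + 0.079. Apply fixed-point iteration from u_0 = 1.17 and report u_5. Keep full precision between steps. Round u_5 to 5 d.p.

u_1 = g(1.170000) = 0.469152
u_2 = g(0.469152) = 0.970952
u_3 = g(0.970952) = 0.643514
u_4 = g(0.643514) = 0.878992
u_5 = g(0.878992) = 0.716927

0.71693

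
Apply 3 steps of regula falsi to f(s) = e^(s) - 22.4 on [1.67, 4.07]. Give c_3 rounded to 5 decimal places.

2.98754

f(1.670000) = -17.087832, f(4.070000) = 36.156963
step 1: c = 2.440231, f(c) = -10.924307 < 0 → new bracket [2.440231, 4.070000]
step 2: c = 2.818388, f(c) = -5.650175 < 0 → new bracket [2.818388, 4.070000]
step 3: c = 2.987541, f(c) = -2.563148 < 0 → new bracket [2.987541, 4.070000]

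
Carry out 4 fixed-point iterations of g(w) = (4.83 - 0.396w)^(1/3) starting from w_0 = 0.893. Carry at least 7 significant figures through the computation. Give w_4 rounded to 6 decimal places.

1.612336

w_1 = g(0.893000) = 1.648069
w_2 = g(1.648069) = 1.610525
w_3 = g(1.610525) = 1.612433
w_4 = g(1.612433) = 1.612336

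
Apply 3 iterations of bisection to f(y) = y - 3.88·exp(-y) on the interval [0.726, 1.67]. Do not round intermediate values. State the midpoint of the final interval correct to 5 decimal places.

1.13900

f(0.726000) = -1.151301, f(1.670000) = 0.939601 (opposite signs)
step 1: m = 1.198000, f(m) = 0.027027 > 0 → root in [0.726000, 1.198000]
step 2: m = 0.962000, f(m) = -0.520656 < 0 → root in [0.962000, 1.198000]
step 3: m = 1.080000, f(m) = -0.237631 < 0 → root in [1.080000, 1.198000]
Midpoint of [1.080000, 1.198000] = 1.139000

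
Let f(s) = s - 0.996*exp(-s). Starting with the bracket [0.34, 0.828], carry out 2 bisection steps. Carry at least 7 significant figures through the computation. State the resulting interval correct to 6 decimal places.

[0.462000, 0.584000]

f(0.340000) = -0.368923, f(0.828000) = 0.392825 (opposite signs)
step 1: m = 0.584000, f(m) = 0.028567 > 0 → root in [0.340000, 0.584000]
step 2: m = 0.462000, f(m) = -0.165502 < 0 → root in [0.462000, 0.584000]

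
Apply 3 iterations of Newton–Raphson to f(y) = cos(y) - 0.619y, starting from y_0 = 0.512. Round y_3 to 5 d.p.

0.94555

f'(y) = -sin(y) - 0.619
y_0 = 0.512000: f = 0.554838, f' = -1.108922 → y_1 = 0.512000 - (0.554838)/(-1.108922) = 1.012340
y_1 = 1.012340: f = -0.096761, f' = -1.467074 → y_2 = 1.012340 - (-0.096761)/(-1.467074) = 0.946385
y_2 = 0.946385: f = -0.001193, f' = -1.430307 → y_3 = 0.946385 - (-0.001193)/(-1.430307) = 0.945551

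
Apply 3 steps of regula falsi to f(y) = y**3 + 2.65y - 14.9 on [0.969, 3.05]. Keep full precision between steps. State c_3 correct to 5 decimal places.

f(0.969000) = -11.422297, f(3.050000) = 21.555125
step 1: c = 1.689790, f(c) = -5.597045 < 0 → new bracket [1.689790, 3.050000]
step 2: c = 1.970179, f(c) = -2.031574 < 0 → new bracket [1.970179, 3.050000]
step 3: c = 2.063186, f(c) = -0.650118 < 0 → new bracket [2.063186, 3.050000]

2.06319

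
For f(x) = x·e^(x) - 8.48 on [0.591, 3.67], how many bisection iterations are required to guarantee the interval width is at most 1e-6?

Initial width b − a = 3.67 − 0.591 = 3.079000.
After n steps the width is (b−a)/2^n; need (b−a)/2^n ≤ 1e-6.
So n ≥ log₂(3.079000/1e-6) = log₂(3079000.0000) ≈ 21.5540.
Hence n = 22.

22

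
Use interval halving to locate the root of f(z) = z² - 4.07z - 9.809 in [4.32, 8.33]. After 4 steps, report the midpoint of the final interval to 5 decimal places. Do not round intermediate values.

f(4.320000) = -8.729000, f(8.330000) = 25.676800 (opposite signs)
step 1: m = 6.325000, f(m) = 4.453875 > 0 → root in [4.320000, 6.325000]
step 2: m = 5.322500, f(m) = -3.142569 < 0 → root in [5.322500, 6.325000]
step 3: m = 5.823750, f(m) = 0.404402 > 0 → root in [5.322500, 5.823750]
step 4: m = 5.573125, f(m) = -1.431896 < 0 → root in [5.573125, 5.823750]
Midpoint of [5.573125, 5.823750] = 5.698438

5.69844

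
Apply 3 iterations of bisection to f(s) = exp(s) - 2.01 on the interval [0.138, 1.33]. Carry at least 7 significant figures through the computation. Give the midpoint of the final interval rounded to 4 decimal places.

0.6595

f(0.138000) = -0.862024, f(1.330000) = 1.771043 (opposite signs)
step 1: m = 0.734000, f(m) = 0.073398 > 0 → root in [0.138000, 0.734000]
step 2: m = 0.436000, f(m) = -0.463491 < 0 → root in [0.436000, 0.734000]
step 3: m = 0.585000, f(m) = -0.215009 < 0 → root in [0.585000, 0.734000]
Midpoint of [0.585000, 0.734000] = 0.659500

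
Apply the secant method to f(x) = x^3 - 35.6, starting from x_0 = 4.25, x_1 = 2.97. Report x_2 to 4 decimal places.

3.2080

Secant update: x_(k+1) = x_k − f(x_k)·(x_k − x_(k-1))/(f(x_k) − f(x_(k-1))).
f(x_0) = 41.165625, f(x_1) = -9.401927
x_2 = 2.970000 - (-9.401927)·(2.970000 - 4.250000)/(-9.401927 - (41.165625)) = 3.207988; f(x_2) = -2.585998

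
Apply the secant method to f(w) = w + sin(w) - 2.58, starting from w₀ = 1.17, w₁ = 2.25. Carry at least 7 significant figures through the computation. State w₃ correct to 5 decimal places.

1.49794

f(w_0) = -0.489249, f(w_1) = 0.448073
w_2 = 2.250000 - (0.448073)·(2.250000 - 1.170000)/(0.448073 - (-0.489249)) = 1.733722; f(w_2) = 0.140479
w_3 = 1.733722 - (0.140479)·(1.733722 - 2.250000)/(0.140479 - (0.448073)) = 1.497937; f(w_3) = -0.084716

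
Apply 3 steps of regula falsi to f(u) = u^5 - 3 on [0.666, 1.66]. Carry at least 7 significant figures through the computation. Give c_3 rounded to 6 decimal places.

f(0.666000) = -2.868970, f(1.660000) = 9.604930
step 1: c = 0.894618, f(c) = -2.426956 < 0 → new bracket [0.894618, 1.660000]
step 2: c = 1.049003, f(c) = -1.729764 < 0 → new bracket [1.049003, 1.660000]
step 3: c = 1.142246, f(c) = -1.055541 < 0 → new bracket [1.142246, 1.660000]

1.142246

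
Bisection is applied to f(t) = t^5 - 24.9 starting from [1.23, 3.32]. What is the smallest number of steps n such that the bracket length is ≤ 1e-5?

Initial width b − a = 3.32 − 1.23 = 2.090000.
After n steps the width is (b−a)/2^n; need (b−a)/2^n ≤ 1e-5.
So n ≥ log₂(2.090000/1e-5) = log₂(209000.0000) ≈ 17.6731.
Hence n = 18.

18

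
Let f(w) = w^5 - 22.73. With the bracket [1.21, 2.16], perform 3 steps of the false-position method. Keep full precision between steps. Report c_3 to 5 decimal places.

f(1.210000) = -20.136258, f(2.160000) = 24.288498
step 1: c = 1.640603, f(c) = -10.844489 < 0 → new bracket [1.640603, 2.160000]
step 2: c = 1.800925, f(c) = -3.785703 < 0 → new bracket [1.800925, 2.160000]
step 3: c = 1.849345, f(c) = -1.098336 < 0 → new bracket [1.849345, 2.160000]

1.84935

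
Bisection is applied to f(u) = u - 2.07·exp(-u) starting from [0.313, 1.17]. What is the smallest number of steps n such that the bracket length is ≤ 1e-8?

Initial width b − a = 1.17 − 0.313 = 0.857000.
After n steps the width is (b−a)/2^n; need (b−a)/2^n ≤ 1e-8.
So n ≥ log₂(0.857000/1e-8) = log₂(85700000.0000) ≈ 26.3528.
Hence n = 27.

27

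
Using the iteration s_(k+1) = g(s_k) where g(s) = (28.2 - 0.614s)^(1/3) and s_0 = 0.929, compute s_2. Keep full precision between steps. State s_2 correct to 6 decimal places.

2.975496

s_1 = g(0.929000) = 3.023139
s_2 = g(3.023139) = 2.975496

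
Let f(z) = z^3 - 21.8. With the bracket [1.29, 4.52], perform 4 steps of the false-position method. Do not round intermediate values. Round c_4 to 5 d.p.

2.71732

f(1.290000) = -19.653311, f(4.520000) = 70.545408
step 1: c = 1.993782, f(c) = -13.874390 < 0 → new bracket [1.993782, 4.520000]
step 2: c = 2.408965, f(c) = -7.820498 < 0 → new bracket [2.408965, 4.520000]
step 3: c = 2.619635, f(c) = -3.822780 < 0 → new bracket [2.619635, 4.520000]
step 4: c = 2.717321, f(c) = -1.735763 < 0 → new bracket [2.717321, 4.520000]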